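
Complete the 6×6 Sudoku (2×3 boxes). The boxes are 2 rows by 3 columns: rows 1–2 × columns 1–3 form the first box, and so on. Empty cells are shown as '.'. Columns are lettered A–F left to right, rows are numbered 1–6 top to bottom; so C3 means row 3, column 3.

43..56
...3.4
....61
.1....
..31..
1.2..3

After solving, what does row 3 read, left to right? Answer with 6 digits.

C1 = 1 (sole candidate).
D1 = 2 (sole candidate).
E2 = 1 (sole candidate).
E6 = 4 (sole candidate).
E5 = 2 (sole candidate).
F5 = 5 (sole candidate).
D6 = 6 (sole candidate).
E4 = 3 (sole candidate).
F4 = 2 (sole candidate).
A5 = 6 (sole candidate).
B5 = 4 (sole candidate).
B6 = 5 (sole candidate).
B3 = 2: row 3 has {1,6}; col 2 has {1,3,4,5}; box has {1} → only 2 remains.
A4 = 5 (sole candidate).
D4 = 4 (sole candidate).
A2 = 2 (sole candidate).
B2 = 6 (sole candidate).
C2 = 5 (sole candidate).
A3 = 3: row 3 has {1,2,6}; col 1 has {1,2,4,5,6}; box has {1,2,5} → only 3 remains.
C3 = 4: row 3 has {1,2,3,6}; col 3 has {1,2,3,5}; box has {1,2,3,5} → only 4 remains.
D3 = 5: row 3 has {1,2,3,4,6}; col 4 has {1,2,3,4,6}; box has {1,2,3,4,6} → only 5 remains.

324561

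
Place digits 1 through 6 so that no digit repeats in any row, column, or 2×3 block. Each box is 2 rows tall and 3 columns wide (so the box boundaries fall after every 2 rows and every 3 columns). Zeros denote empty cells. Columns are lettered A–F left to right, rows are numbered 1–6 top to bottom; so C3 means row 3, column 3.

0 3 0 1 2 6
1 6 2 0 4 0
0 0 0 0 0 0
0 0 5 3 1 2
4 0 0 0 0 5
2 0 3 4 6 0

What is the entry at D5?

A1 = 5 (sole candidate).
C1 = 4 (sole candidate).
D2 = 5 (sole candidate).
F2 = 3 (sole candidate).
D3 = 6 (sole candidate).
E3 = 5 (sole candidate).
F3 = 4 (sole candidate).
A4 = 6 (sole candidate).
B4 = 4 (sole candidate).
B5 = 1 (sole candidate).
C5 = 6 (sole candidate).
D5 = 2: row 5 has {1,4,5,6}; col 4 has {1,3,4,5,6}; box has {4,5,6} → only 2 remains.

2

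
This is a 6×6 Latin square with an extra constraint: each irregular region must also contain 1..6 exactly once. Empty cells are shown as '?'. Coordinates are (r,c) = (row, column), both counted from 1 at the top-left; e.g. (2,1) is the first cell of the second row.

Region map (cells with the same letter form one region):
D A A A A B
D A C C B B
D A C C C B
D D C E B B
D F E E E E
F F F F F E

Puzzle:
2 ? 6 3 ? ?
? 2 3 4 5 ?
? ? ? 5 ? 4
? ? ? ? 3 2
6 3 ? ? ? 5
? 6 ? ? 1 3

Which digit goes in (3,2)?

(1,5) = 4 (sole candidate).
(1,6) = 1 (sole candidate).
(2,1) = 1 (sole candidate).
(2,6) = 6 (sole candidate).
(3,1) = 3 (sole candidate).
(3,2) = 1: row 3 has {3,4,5}; col 2 has {2,3,6}; region has {2,3,4,6} → only 1 remains.

1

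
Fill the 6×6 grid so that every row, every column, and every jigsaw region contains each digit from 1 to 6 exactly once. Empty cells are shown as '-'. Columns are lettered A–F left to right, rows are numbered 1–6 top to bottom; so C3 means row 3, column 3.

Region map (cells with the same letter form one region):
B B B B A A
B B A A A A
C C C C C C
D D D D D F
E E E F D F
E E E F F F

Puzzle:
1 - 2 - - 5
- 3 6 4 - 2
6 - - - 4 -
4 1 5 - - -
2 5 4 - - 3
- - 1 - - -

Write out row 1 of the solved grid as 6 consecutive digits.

D1 = 6: row 1 has {1,2,5}; col 4 has {4}; region has {1,2,3} → only 6 remains.
E1 = 3: row 1 has {1,2,5,6}; col 5 has {4}; region has {2,4,5,6} → only 3 remains.
A2 = 5 (sole candidate).
E2 = 1 (sole candidate).
B3 = 2 (sole candidate).
C3 = 3 (sole candidate).
F3 = 1 (sole candidate).
F4 = 6 (sole candidate).
D5 = 1 (sole candidate).
E5 = 6 (sole candidate).
A6 = 3 (sole candidate).
B6 = 6 (sole candidate).
F6 = 4 (sole candidate).
B1 = 4: row 1 has {1,2,3,5,6}; col 2 has {1,2,3,5,6}; region has {1,2,3,5,6} → only 4 remains.

142635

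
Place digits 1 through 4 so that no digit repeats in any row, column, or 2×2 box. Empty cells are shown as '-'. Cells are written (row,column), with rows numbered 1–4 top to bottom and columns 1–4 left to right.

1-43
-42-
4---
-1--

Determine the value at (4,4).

(1,2) = 2 (sole candidate).
(2,1) = 3 (sole candidate).
(2,4) = 1 (sole candidate).
(3,2) = 3 (sole candidate).
(3,3) = 1 (sole candidate).
(3,4) = 2 (sole candidate).
(4,1) = 2 (sole candidate).
(4,3) = 3 (sole candidate).
(4,4) = 4: row 4 has {1,2,3}; col 4 has {1,2,3}; box has {1,2,3} → only 4 remains.

4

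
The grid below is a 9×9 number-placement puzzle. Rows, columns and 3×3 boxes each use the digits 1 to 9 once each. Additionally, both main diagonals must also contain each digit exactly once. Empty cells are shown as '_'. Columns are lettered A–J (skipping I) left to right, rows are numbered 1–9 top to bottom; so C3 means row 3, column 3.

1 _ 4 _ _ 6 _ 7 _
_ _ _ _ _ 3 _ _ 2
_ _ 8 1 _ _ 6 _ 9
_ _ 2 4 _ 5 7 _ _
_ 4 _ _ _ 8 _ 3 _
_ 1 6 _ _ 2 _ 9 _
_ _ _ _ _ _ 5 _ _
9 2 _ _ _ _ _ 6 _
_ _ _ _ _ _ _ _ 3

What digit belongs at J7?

7

J1 = 8 (sole candidate).
G1 = 3 (sole candidate).
A2 = 6 (hidden single in row 2).
G5 = 2 (hidden single in row 5).
J5 = 1 (hidden single in row 5).
H4 = 8 (sole candidate).
J4 = 6 (sole candidate).
G6 = 4 (sole candidate).
J6 = 5 (sole candidate).
G2 = 1 (sole candidate).
H2 = 4 (sole candidate).
H3 = 5 (sole candidate).
A4 = 3 (sole candidate).
B4 = 9 (sole candidate).
E4 = 1 (sole candidate).
G8 = 8 (sole candidate).
A9 = 7 (sole candidate).
G9 = 9 (sole candidate).
B1 = 5 (sole candidate).
B2 = 7 (sole candidate).
C2 = 9 (sole candidate).
A3 = 2 (sole candidate).
B3 = 3 (sole candidate).
A5 = 5 (sole candidate).
C5 = 7 (sole candidate).
E5 = 9 (sole candidate).
A6 = 8 (sole candidate).
D6 = 3 (sole candidate).
E6 = 7 (sole candidate).
A7 = 4 (sole candidate).
C7 = 1 (sole candidate).
H7 = 2 (sole candidate).
J7 = 7: row 7 has {1,2,4,5}; col 9 has {1,2,3,5,6,8,9}; box has {2,3,5,6,8,9} → only 7 remains.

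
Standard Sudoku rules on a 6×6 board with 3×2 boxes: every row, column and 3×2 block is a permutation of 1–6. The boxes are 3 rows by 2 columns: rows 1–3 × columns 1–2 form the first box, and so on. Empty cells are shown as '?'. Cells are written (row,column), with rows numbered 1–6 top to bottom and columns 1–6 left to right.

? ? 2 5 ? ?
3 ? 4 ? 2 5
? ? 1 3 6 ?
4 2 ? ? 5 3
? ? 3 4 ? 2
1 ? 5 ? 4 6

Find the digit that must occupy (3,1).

2

(1,1) = 6 (sole candidate).
(2,2) = 1 (sole candidate).
(2,4) = 6 (sole candidate).
(3,6) = 4 (sole candidate).
(4,3) = 6 (sole candidate).
(4,4) = 1 (sole candidate).
(5,1) = 5 (sole candidate).
(5,2) = 6 (sole candidate).
(5,5) = 1 (sole candidate).
(6,2) = 3 (sole candidate).
(6,4) = 2 (sole candidate).
(1,2) = 4 (sole candidate).
(1,5) = 3 (sole candidate).
(1,6) = 1 (sole candidate).
(3,1) = 2: row 3 has {1,3,4,6}; col 1 has {1,3,4,5,6}; box has {1,3,4,6} → only 2 remains.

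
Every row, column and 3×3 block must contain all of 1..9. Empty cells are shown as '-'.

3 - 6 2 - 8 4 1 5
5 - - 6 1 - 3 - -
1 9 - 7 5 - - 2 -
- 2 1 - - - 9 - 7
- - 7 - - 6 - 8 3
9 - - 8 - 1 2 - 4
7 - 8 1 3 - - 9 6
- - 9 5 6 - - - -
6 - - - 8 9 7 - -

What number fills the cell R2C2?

R1C2 = 7: row 1 has {1,2,3,4,5,6,8}; col 2 has {2,9}; box has {1,3,5,6,9} → only 7 remains.
R1C5 = 9: row 1 has {1,2,3,4,5,6,7,8}; col 5 has {1,3,5,6,8}; box has {1,2,5,6,7,8} → only 9 remains.
R2C6 = 4: row 2 has {1,3,5,6}; col 6 has {1,6,8,9}; box has {1,2,5,6,7,8,9} → only 4 remains.
R2C8 = 7: row 2 has {1,3,4,5,6}; col 8 has {1,2,8,9}; box has {1,2,3,4,5} → only 7 remains.
R3C3 = 4: row 3 has {1,2,5,7,9}; col 3 has {1,6,7,8,9}; box has {1,3,5,6,7,9} → only 4 remains.
R3C6 = 3: row 3 has {1,2,4,5,7,9}; col 6 has {1,4,6,8,9}; box has {1,2,4,5,6,7,8,9} → only 3 remains.
R3C9 = 8: row 3 has {1,2,3,4,5,7,9}; col 9 has {3,4,5,6,7}; box has {1,2,3,4,5,7} → only 8 remains.
R4C5 = 4: row 4 has {1,2,7,9}; col 5 has {1,3,5,6,8,9}; box has {1,6,8} → only 4 remains.
R4C6 = 5: row 4 has {1,2,4,7,9}; col 6 has {1,3,4,6,8,9}; box has {1,4,6,8} → only 5 remains.
R4C8 = 6: row 4 has {1,2,4,5,7,9}; col 8 has {1,2,7,8,9}; box has {2,3,4,7,8,9} → only 6 remains.
R5C1 = 4: row 5 has {3,6,7,8}; col 1 has {1,3,5,6,7,9}; box has {1,2,7,9} → only 4 remains.
R5C2 = 5: row 5 has {3,4,6,7,8}; col 2 has {2,7,9}; box has {1,2,4,7,9} → only 5 remains.
R5C4 = 9: row 5 has {3,4,5,6,7,8}; col 4 has {1,2,5,6,7,8}; box has {1,4,5,6,8} → only 9 remains.
R5C5 = 2: row 5 has {3,4,5,6,7,8,9}; col 5 has {1,3,4,5,6,8,9}; box has {1,4,5,6,8,9} → only 2 remains.
R5C7 = 1: row 5 has {2,3,4,5,6,7,8,9}; col 7 has {2,3,4,7,9}; box has {2,3,4,6,7,8,9} → only 1 remains.
R6C3 = 3: row 6 has {1,2,4,8,9}; col 3 has {1,4,6,7,8,9}; box has {1,2,4,5,7,9} → only 3 remains.
R6C5 = 7: row 6 has {1,2,3,4,8,9}; col 5 has {1,2,3,4,5,6,8,9}; box has {1,2,4,5,6,8,9} → only 7 remains.
R6C8 = 5: row 6 has {1,2,3,4,7,8,9}; col 8 has {1,2,6,7,8,9}; box has {1,2,3,4,6,7,8,9} → only 5 remains.
R7C2 = 4: row 7 has {1,3,6,7,8,9}; col 2 has {2,5,7,9}; box has {6,7,8,9} → only 4 remains.
R7C6 = 2: row 7 has {1,3,4,6,7,8,9}; col 6 has {1,3,4,5,6,8,9}; box has {1,3,5,6,8,9} → only 2 remains.
R7C7 = 5: row 7 has {1,2,3,4,6,7,8,9}; col 7 has {1,2,3,4,7,9}; box has {6,7,9} → only 5 remains.
R8C1 = 2: row 8 has {5,6,9}; col 1 has {1,3,4,5,6,7,9}; box has {4,6,7,8,9} → only 2 remains.
R8C6 = 7: row 8 has {2,5,6,9}; col 6 has {1,2,3,4,5,6,8,9}; box has {1,2,3,5,6,8,9} → only 7 remains.
R8C7 = 8: row 8 has {2,5,6,7,9}; col 7 has {1,2,3,4,5,7,9}; box has {5,6,7,9} → only 8 remains.
R8C9 = 1: row 8 has {2,5,6,7,8,9}; col 9 has {3,4,5,6,7,8}; box has {5,6,7,8,9} → only 1 remains.
R9C3 = 5: row 9 has {6,7,8,9}; col 3 has {1,3,4,6,7,8,9}; box has {2,4,6,7,8,9} → only 5 remains.
R9C4 = 4: row 9 has {5,6,7,8,9}; col 4 has {1,2,5,6,7,8,9}; box has {1,2,3,5,6,7,8,9} → only 4 remains.
R9C8 = 3: row 9 has {4,5,6,7,8,9}; col 8 has {1,2,5,6,7,8,9}; box has {1,5,6,7,8,9} → only 3 remains.
R9C9 = 2: row 9 has {3,4,5,6,7,8,9}; col 9 has {1,3,4,5,6,7,8}; box has {1,3,5,6,7,8,9} → only 2 remains.
R2C2 = 8: row 2 has {1,3,4,5,6,7}; col 2 has {2,4,5,7,9}; box has {1,3,4,5,6,7,9} → only 8 remains.

8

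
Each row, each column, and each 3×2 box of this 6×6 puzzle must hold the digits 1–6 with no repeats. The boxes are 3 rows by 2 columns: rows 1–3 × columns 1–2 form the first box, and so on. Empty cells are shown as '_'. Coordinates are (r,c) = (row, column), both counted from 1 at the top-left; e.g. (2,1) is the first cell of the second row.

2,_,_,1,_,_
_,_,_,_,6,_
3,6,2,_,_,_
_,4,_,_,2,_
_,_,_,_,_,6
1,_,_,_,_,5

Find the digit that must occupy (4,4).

(1,2) = 5: row 1 has {1,2}; col 2 has {4,6}; box has {2,3,6} → only 5 remains.
(2,1) = 4: row 2 has {6}; col 1 has {1,2,3}; box has {2,3,5,6} → only 4 remains.
(2,2) = 1: row 2 has {4,6}; col 2 has {4,5,6}; box has {2,3,4,5,6} → only 1 remains.
(5,1) = 5: row 5 has {6}; col 1 has {1,2,3,4}; box has {1,4} → only 5 remains.
(4,1) = 6: row 4 has {2,4}; col 1 has {1,2,3,4,5}; box has {1,4,5} → only 6 remains.
(1,3) = 6: in row 1, 6 can only go here (every other open cell in that row sees a 6).
(2,6) = 2: in row 2, 2 can only go here (every other open cell in that row sees a 2).
(6,4) = 6: in row 6, 6 can only go here (every other open cell in that row sees a 6).
(6,2) = 2: in row 6, 2 can only go here (every other open cell in that row sees a 2).
(5,2) = 3: row 5 has {5,6}; col 2 has {1,2,4,5,6}; box has {1,2,4,5,6} → only 3 remains.
(5,4) = 2: in row 5, 2 can only go here (every other open cell in that row sees a 2).
(3,4) = 4: in column 4, 4 can only go here (every other open cell in that column sees a 4).
(3,6) = 1: row 3 has {2,3,4,6}; col 6 has {2,5,6}; box has {2,6} → only 1 remains.
(4,6) = 3: row 4 has {2,4,6}; col 6 has {1,2,5,6}; box has {2,5,6} → only 3 remains.
(6,5) = 4: row 6 has {1,2,5,6}; col 5 has {2,6}; box has {2,3,5,6} → only 4 remains.
(1,5) = 3: row 1 has {1,2,5,6}; col 5 has {2,4,6}; box has {1,2,6} → only 3 remains.
(1,6) = 4: row 1 has {1,2,3,5,6}; col 6 has {1,2,3,5,6}; box has {1,2,3,6} → only 4 remains.
(3,5) = 5: row 3 has {1,2,3,4,6}; col 5 has {2,3,4,6}; box has {1,2,3,4,6} → only 5 remains.
(4,4) = 5: row 4 has {2,3,4,6}; col 4 has {1,2,4,6}; box has {2,6} → only 5 remains.

5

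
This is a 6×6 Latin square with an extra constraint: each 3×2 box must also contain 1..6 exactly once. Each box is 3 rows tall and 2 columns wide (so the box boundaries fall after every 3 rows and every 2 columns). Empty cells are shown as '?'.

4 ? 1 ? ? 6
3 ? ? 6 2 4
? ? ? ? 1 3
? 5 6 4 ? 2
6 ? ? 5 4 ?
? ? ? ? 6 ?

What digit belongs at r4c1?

r1c2 = 2: row 1 has {1,4,6}; col 2 has {5}; box has {3,4} → only 2 remains.
r1c4 = 3: row 1 has {1,2,4,6}; col 4 has {4,5,6}; box has {1,6} → only 3 remains.
r1c5 = 5: row 1 has {1,2,3,4,6}; col 5 has {1,2,4,6}; box has {1,2,3,4,6} → only 5 remains.
r2c2 = 1: row 2 has {2,3,4,6}; col 2 has {2,5}; box has {2,3,4} → only 1 remains.
r2c3 = 5: row 2 has {1,2,3,4,6}; col 3 has {1,6}; box has {1,3,6} → only 5 remains.
r3c1 = 5: row 3 has {1,3}; col 1 has {3,4,6}; box has {1,2,3,4} → only 5 remains.
r3c2 = 6: row 3 has {1,3,5}; col 2 has {1,2,5}; box has {1,2,3,4,5} → only 6 remains.
r3c4 = 2: row 3 has {1,3,5,6}; col 4 has {3,4,5,6}; box has {1,3,5,6} → only 2 remains.
r4c1 = 1: row 4 has {2,4,5,6}; col 1 has {3,4,5,6}; box has {5,6} → only 1 remains.

1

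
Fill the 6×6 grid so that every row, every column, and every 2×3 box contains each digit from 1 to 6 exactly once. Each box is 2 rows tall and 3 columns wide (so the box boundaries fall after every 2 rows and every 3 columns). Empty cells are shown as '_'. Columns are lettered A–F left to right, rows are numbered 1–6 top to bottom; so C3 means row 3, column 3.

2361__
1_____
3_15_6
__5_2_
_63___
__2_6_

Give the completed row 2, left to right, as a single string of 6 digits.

154632

C2 = 4: row 2 has {1}; col 3 has {1,2,3,5,6}; box has {1,2,3,6} → only 4 remains.
E3 = 4 (sole candidate).
B4 = 4 (sole candidate).
D4 = 3 (sole candidate).
F4 = 1 (sole candidate).
D6 = 4 (sole candidate).
E1 = 5 (sole candidate).
F1 = 4 (sole candidate).
B2 = 5: row 2 has {1,4}; col 2 has {3,4,6}; box has {1,2,3,4,6} → only 5 remains.
E2 = 3: row 2 has {1,4,5}; col 5 has {2,4,5,6}; box has {1,4,5} → only 3 remains.
F2 = 2: row 2 has {1,3,4,5}; col 6 has {1,4,6}; box has {1,3,4,5} → only 2 remains.
B3 = 2 (sole candidate).
A4 = 6 (sole candidate).
D5 = 2 (sole candidate).
E5 = 1 (sole candidate).
F5 = 5 (sole candidate).
A6 = 5 (sole candidate).
B6 = 1 (sole candidate).
F6 = 3 (sole candidate).
D2 = 6: row 2 has {1,2,3,4,5}; col 4 has {1,2,3,4,5}; box has {1,2,3,4,5} → only 6 remains.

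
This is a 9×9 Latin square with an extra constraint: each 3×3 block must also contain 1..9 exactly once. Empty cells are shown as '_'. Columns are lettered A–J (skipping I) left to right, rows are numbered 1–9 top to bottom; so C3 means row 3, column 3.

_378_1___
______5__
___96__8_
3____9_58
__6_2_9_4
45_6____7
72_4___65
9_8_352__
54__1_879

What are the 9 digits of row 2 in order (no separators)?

894372516

B3 = 1 (sole candidate).
B4 = 7 (sole candidate).
D4 = 1 (sole candidate).
E4 = 4 (sole candidate).
G4 = 6 (sole candidate).
B5 = 8 (sole candidate).
E6 = 8 (sole candidate).
F6 = 3 (sole candidate).
G6 = 1 (sole candidate).
H6 = 2 (sole candidate).
E7 = 9 (sole candidate).
F7 = 8 (sole candidate).
G7 = 3 (sole candidate).
B8 = 6 (sole candidate).
D8 = 7 (sole candidate).
J8 = 1 (sole candidate).
C9 = 3 (sole candidate).
D9 = 2 (sole candidate).
F9 = 6 (sole candidate).
E1 = 5 (sole candidate).
G1 = 4 (sole candidate).
H1 = 9 (sole candidate).
B2 = 9: row 2 has {5}; col 2 has {1,2,3,4,5,6,7,8}; box has {1,3,7} → only 9 remains.
D2 = 3: row 2 has {5,9}; col 4 has {1,2,4,6,7,8,9}; box has {1,5,6,8,9} → only 3 remains.
E2 = 7: row 2 has {3,5,9}; col 5 has {1,2,3,4,5,6,8,9}; box has {1,3,5,6,8,9} → only 7 remains.
H2 = 1: row 2 has {3,5,7,9}; col 8 has {2,5,6,7,8,9}; box has {4,5,8,9} → only 1 remains.
A3 = 2 (sole candidate).
F3 = 4 (sole candidate).
G3 = 7 (sole candidate).
J3 = 3 (sole candidate).
C4 = 2 (sole candidate).
A5 = 1 (sole candidate).
D5 = 5 (sole candidate).
F5 = 7 (sole candidate).
H5 = 3 (sole candidate).
C6 = 9 (sole candidate).
C7 = 1 (sole candidate).
H8 = 4 (sole candidate).
A1 = 6 (sole candidate).
J1 = 2 (sole candidate).
A2 = 8: row 2 has {1,3,5,7,9}; col 1 has {1,2,3,4,5,6,7,9}; box has {1,2,3,6,7,9} → only 8 remains.
C2 = 4: row 2 has {1,3,5,7,8,9}; col 3 has {1,2,3,6,7,8,9}; box has {1,2,3,6,7,8,9} → only 4 remains.
F2 = 2: row 2 has {1,3,4,5,7,8,9}; col 6 has {1,3,4,5,6,7,8,9}; box has {1,3,4,5,6,7,8,9} → only 2 remains.
J2 = 6: row 2 has {1,2,3,4,5,7,8,9}; col 9 has {1,2,3,4,5,7,8,9}; box has {1,2,3,4,5,7,8,9} → only 6 remains.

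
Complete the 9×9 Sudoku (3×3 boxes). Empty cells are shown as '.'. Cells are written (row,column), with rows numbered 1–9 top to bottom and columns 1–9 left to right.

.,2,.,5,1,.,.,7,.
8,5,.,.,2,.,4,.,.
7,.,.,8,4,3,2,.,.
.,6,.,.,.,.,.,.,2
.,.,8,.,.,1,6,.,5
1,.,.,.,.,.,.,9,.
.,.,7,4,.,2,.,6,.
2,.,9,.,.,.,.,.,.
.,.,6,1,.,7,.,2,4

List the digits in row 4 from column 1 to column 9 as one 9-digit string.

465978132

(3,3) = 1: row 3 has {2,3,4,7,8}; col 3 has {6,7,8,9}; box has {2,5,7,8} → only 1 remains.
(3,8) = 5: row 3 has {1,2,3,4,7,8}; col 8 has {2,6,7,9}; box has {2,4,7} → only 5 remains.
(2,3) = 3: row 2 has {2,4,5,8}; col 3 has {1,6,7,8,9}; box has {1,2,5,7,8} → only 3 remains.
(2,8) = 1: row 2 has {2,3,4,5,8}; col 8 has {2,5,6,7,9}; box has {2,4,5,7} → only 1 remains.
(3,2) = 9: row 3 has {1,2,3,4,5,7,8}; col 2 has {2,5,6}; box has {1,2,3,5,7,8} → only 9 remains.
(3,9) = 6: row 3 has {1,2,3,4,5,7,8,9}; col 9 has {2,4,5}; box has {1,2,4,5,7} → only 6 remains.
(1,3) = 4: row 1 has {1,2,5,7}; col 3 has {1,3,6,7,8,9}; box has {1,2,3,5,7,8,9} → only 4 remains.
(2,9) = 9: row 2 has {1,2,3,4,5,8}; col 9 has {2,4,5,6}; box has {1,2,4,5,6,7} → only 9 remains.
(4,3) = 5: row 4 has {2,6}; col 3 has {1,3,4,6,7,8,9}; box has {1,6,8} → only 5 remains.
(6,3) = 2: row 6 has {1,9}; col 3 has {1,3,4,5,6,7,8,9}; box has {1,5,6,8} → only 2 remains.
(1,1) = 6: row 1 has {1,2,4,5,7}; col 1 has {1,2,7,8}; box has {1,2,3,4,5,7,8,9} → only 6 remains.
(1,6) = 9: row 1 has {1,2,4,5,6,7}; col 6 has {1,2,3,7}; box has {1,2,3,4,5,8} → only 9 remains.
(2,6) = 6: row 2 has {1,2,3,4,5,8,9}; col 6 has {1,2,3,7,9}; box has {1,2,3,4,5,8,9} → only 6 remains.
(2,4) = 7: row 2 has {1,2,3,4,5,6,8,9}; col 4 has {1,4,5,8}; box has {1,2,3,4,5,6,8,9} → only 7 remains.
(4,7) = 1: in row 4, 1 can only go here (every other open cell in that row sees a 1).
(4,5) = 7: in row 4, 7 can only go here (every other open cell in that row sees a 7).
(5,4) = 2: in row 5, 2 can only go here (every other open cell in that row sees a 2).
(5,2) = 7: in row 5, 7 can only go here (every other open cell in that row sees a 7).
(8,2) = 4: in row 8, 4 can only go here (every other open cell in that row sees a 4).
(6,2) = 3: row 6 has {1,2,9}; col 2 has {2,4,5,6,7,9}; box has {1,2,5,6,7,8} → only 3 remains.
(6,4) = 6: row 6 has {1,2,3,9}; col 4 has {1,2,4,5,7,8}; box has {1,2,7} → only 6 remains.
(8,4) = 3: row 8 has {2,4,9}; col 4 has {1,2,4,5,6,7,8}; box has {1,2,4,7} → only 3 remains.
(8,8) = 8: row 8 has {2,3,4,9}; col 8 has {1,2,5,6,7,9}; box has {2,4,6} → only 8 remains.
(9,2) = 8: row 9 has {1,2,4,6,7}; col 2 has {2,3,4,5,6,7,9}; box has {2,4,6,7,9} → only 8 remains.
(4,4) = 9: row 4 has {1,2,5,6,7}; col 4 has {1,2,3,4,5,6,7,8}; box has {1,2,6,7} → only 9 remains.
(5,5) = 3: row 5 has {1,2,5,6,7,8}; col 5 has {1,2,4,7}; box has {1,2,6,7,9} → only 3 remains.
(5,8) = 4: row 5 has {1,2,3,5,6,7,8}; col 8 has {1,2,5,6,7,8,9}; box has {1,2,5,6,9} → only 4 remains.
(7,2) = 1: row 7 has {2,4,6,7}; col 2 has {2,3,4,5,6,7,8,9}; box has {2,4,6,7,8,9} → only 1 remains.
(7,9) = 3: row 7 has {1,2,4,6,7}; col 9 has {2,4,5,6,9}; box has {2,4,6,8} → only 3 remains.
(8,6) = 5: row 8 has {2,3,4,8,9}; col 6 has {1,2,3,6,7,9}; box has {1,2,3,4,7} → only 5 remains.
(8,7) = 7: row 8 has {2,3,4,5,8,9}; col 7 has {1,2,4,6}; box has {2,3,4,6,8} → only 7 remains.
(8,9) = 1: row 8 has {2,3,4,5,7,8,9}; col 9 has {2,3,4,5,6,9}; box has {2,3,4,6,7,8} → only 1 remains.
(9,5) = 9: row 9 has {1,2,4,6,7,8}; col 5 has {1,2,3,4,7}; box has {1,2,3,4,5,7} → only 9 remains.
(9,7) = 5: row 9 has {1,2,4,6,7,8,9}; col 7 has {1,2,4,6,7}; box has {1,2,3,4,6,7,8} → only 5 remains.
(1,9) = 8: row 1 has {1,2,4,5,6,7,9}; col 9 has {1,2,3,4,5,6,9}; box has {1,2,4,5,6,7,9} → only 8 remains.
(4,1) = 4: row 4 has {1,2,5,6,7,9}; col 1 has {1,2,6,7,8}; box has {1,2,3,5,6,7,8} → only 4 remains.
(4,6) = 8: row 4 has {1,2,4,5,6,7,9}; col 6 has {1,2,3,5,6,7,9}; box has {1,2,3,6,7,9} → only 8 remains.
(4,8) = 3: row 4 has {1,2,4,5,6,7,8,9}; col 8 has {1,2,4,5,6,7,8,9}; box has {1,2,4,5,6,9} → only 3 remains.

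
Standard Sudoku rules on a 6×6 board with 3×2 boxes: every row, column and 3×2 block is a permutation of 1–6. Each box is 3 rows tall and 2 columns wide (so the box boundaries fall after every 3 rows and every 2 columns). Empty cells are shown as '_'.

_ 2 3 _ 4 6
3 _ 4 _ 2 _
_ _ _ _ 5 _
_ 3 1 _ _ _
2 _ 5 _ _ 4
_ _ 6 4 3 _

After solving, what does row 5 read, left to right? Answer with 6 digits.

265314

row 2, column 6 = 1: row 2 has {2,3,4}; col 6 has {4,6}; box has {2,4,5,6} → only 1 remains.
row 3, column 3 = 2: row 3 has {5}; col 3 has {1,3,4,5,6}; box has {3,4} → only 2 remains.
row 3, column 6 = 3: row 3 has {2,5}; col 6 has {1,4,6}; box has {1,2,4,5,6} → only 3 remains.
row 4, column 4 = 2: row 4 has {1,3}; col 4 has {4}; box has {1,4,5,6} → only 2 remains.
row 4, column 5 = 6: row 4 has {1,2,3}; col 5 has {2,3,4,5}; box has {3,4} → only 6 remains.
row 4, column 6 = 5: row 4 has {1,2,3,6}; col 6 has {1,3,4,6}; box has {3,4,6} → only 5 remains.
row 5, column 4 = 3: row 5 has {2,4,5}; col 4 has {2,4}; box has {1,2,4,5,6} → only 3 remains.
row 5, column 5 = 1: row 5 has {2,3,4,5}; col 5 has {2,3,4,5,6}; box has {3,4,5,6} → only 1 remains.
row 6, column 6 = 2: row 6 has {3,4,6}; col 6 has {1,3,4,5,6}; box has {1,3,4,5,6} → only 2 remains.
row 4, column 1 = 4: row 4 has {1,2,3,5,6}; col 1 has {2,3}; box has {2,3} → only 4 remains.
row 5, column 2 = 6: row 5 has {1,2,3,4,5}; col 2 has {2,3}; box has {2,3,4} → only 6 remains.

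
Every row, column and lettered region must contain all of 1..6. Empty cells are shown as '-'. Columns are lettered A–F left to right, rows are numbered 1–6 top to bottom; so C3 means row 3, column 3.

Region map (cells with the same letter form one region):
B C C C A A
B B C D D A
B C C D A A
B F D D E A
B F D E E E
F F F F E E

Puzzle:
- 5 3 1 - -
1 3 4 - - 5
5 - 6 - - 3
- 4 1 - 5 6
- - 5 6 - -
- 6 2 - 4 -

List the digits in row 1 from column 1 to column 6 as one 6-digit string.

E1 = 2: row 1 has {1,3,5}; col 5 has {4,5}; region has {3,5,6} → only 2 remains.
F1 = 4: row 1 has {1,2,3,5}; col 6 has {3,5,6}; region has {2,3,5,6} → only 4 remains.
D2 = 2: row 2 has {1,3,4,5}; col 4 has {1,6}; region has {1,5} → only 2 remains.
E2 = 6: row 2 has {1,2,3,4,5}; col 5 has {2,4,5}; region has {1,2,5} → only 6 remains.
B3 = 2: row 3 has {3,5,6}; col 2 has {3,4,5,6}; region has {1,3,4,5,6} → only 2 remains.
D3 = 4: row 3 has {2,3,5,6}; col 4 has {1,2,6}; region has {1,2,5,6} → only 4 remains.
E3 = 1: row 3 has {2,3,4,5,6}; col 5 has {2,4,5,6}; region has {2,3,4,5,6} → only 1 remains.
A4 = 2: row 4 has {1,4,5,6}; col 1 has {1,5}; region has {1,3,5} → only 2 remains.
D4 = 3: row 4 has {1,2,4,5,6}; col 4 has {1,2,4,6}; region has {1,2,4,5,6} → only 3 remains.
A5 = 4: row 5 has {5,6}; col 1 has {1,2,5}; region has {1,2,3,5} → only 4 remains.
B5 = 1: row 5 has {4,5,6}; col 2 has {2,3,4,5,6}; region has {2,4,6} → only 1 remains.
E5 = 3: row 5 has {1,4,5,6}; col 5 has {1,2,4,5,6}; region has {4,5,6} → only 3 remains.
F5 = 2: row 5 has {1,3,4,5,6}; col 6 has {3,4,5,6}; region has {3,4,5,6} → only 2 remains.
A6 = 3: row 6 has {2,4,6}; col 1 has {1,2,4,5}; region has {1,2,4,6} → only 3 remains.
D6 = 5: row 6 has {2,3,4,6}; col 4 has {1,2,3,4,6}; region has {1,2,3,4,6} → only 5 remains.
F6 = 1: row 6 has {2,3,4,5,6}; col 6 has {2,3,4,5,6}; region has {2,3,4,5,6} → only 1 remains.
A1 = 6: row 1 has {1,2,3,4,5}; col 1 has {1,2,3,4,5}; region has {1,2,3,4,5} → only 6 remains.

653124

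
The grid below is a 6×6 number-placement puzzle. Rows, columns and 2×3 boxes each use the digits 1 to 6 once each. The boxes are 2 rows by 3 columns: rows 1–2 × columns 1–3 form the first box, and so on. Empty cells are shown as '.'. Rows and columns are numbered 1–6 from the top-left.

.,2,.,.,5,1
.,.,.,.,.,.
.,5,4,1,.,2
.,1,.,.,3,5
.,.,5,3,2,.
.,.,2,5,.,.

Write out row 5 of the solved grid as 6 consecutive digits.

145326

R3C5 = 6: row 3 has {1,2,4,5}; col 5 has {2,3,5}; box has {1,2,3,5} → only 6 remains.
R4C3 = 6: row 4 has {1,3,5}; col 3 has {2,4,5}; box has {1,4,5} → only 6 remains.
R4C4 = 4: row 4 has {1,3,5,6}; col 4 has {1,3,5}; box has {1,2,3,5,6} → only 4 remains.
R1C3 = 3: row 1 has {1,2,5}; col 3 has {2,4,5,6}; box has {2} → only 3 remains.
R1C4 = 6: row 1 has {1,2,3,5}; col 4 has {1,3,4,5}; box has {1,5} → only 6 remains.
R2C3 = 1: row 2 has {}; col 3 has {2,3,4,5,6}; box has {2,3} → only 1 remains.
R2C4 = 2: row 2 has {1}; col 4 has {1,3,4,5,6}; box has {1,5,6} → only 2 remains.
R2C5 = 4: row 2 has {1,2}; col 5 has {2,3,5,6}; box has {1,2,5,6} → only 4 remains.
R2C6 = 3: row 2 has {1,2,4}; col 6 has {1,2,5}; box has {1,2,4,5,6} → only 3 remains.
R3C1 = 3: row 3 has {1,2,4,5,6}; col 1 has {}; box has {1,4,5,6} → only 3 remains.
R4C1 = 2: row 4 has {1,3,4,5,6}; col 1 has {3}; box has {1,3,4,5,6} → only 2 remains.
R6C5 = 1: row 6 has {2,5}; col 5 has {2,3,4,5,6}; box has {2,3,5} → only 1 remains.
R1C1 = 4: row 1 has {1,2,3,5,6}; col 1 has {2,3}; box has {1,2,3} → only 4 remains.
R2C2 = 6: row 2 has {1,2,3,4}; col 2 has {1,2,5}; box has {1,2,3,4} → only 6 remains.
R5C2 = 4: row 5 has {2,3,5}; col 2 has {1,2,5,6}; box has {2,5} → only 4 remains.
R5C6 = 6: row 5 has {2,3,4,5}; col 6 has {1,2,3,5}; box has {1,2,3,5} → only 6 remains.
R6C1 = 6: row 6 has {1,2,5}; col 1 has {2,3,4}; box has {2,4,5} → only 6 remains.
R6C2 = 3: row 6 has {1,2,5,6}; col 2 has {1,2,4,5,6}; box has {2,4,5,6} → only 3 remains.
R6C6 = 4: row 6 has {1,2,3,5,6}; col 6 has {1,2,3,5,6}; box has {1,2,3,5,6} → only 4 remains.
R2C1 = 5: row 2 has {1,2,3,4,6}; col 1 has {2,3,4,6}; box has {1,2,3,4,6} → only 5 remains.
R5C1 = 1: row 5 has {2,3,4,5,6}; col 1 has {2,3,4,5,6}; box has {2,3,4,5,6} → only 1 remains.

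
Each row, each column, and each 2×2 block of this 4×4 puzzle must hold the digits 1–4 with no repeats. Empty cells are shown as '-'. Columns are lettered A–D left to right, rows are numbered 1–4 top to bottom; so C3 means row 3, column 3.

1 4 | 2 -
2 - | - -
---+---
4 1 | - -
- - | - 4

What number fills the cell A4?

3

D1 = 3: row 1 has {1,2,4}; col 4 has {4}; box has {2} → only 3 remains.
B2 = 3: row 2 has {2}; col 2 has {1,4}; box has {1,2,4} → only 3 remains.
D2 = 1: row 2 has {2,3}; col 4 has {3,4}; box has {2,3} → only 1 remains.
C3 = 3: row 3 has {1,4}; col 3 has {2}; box has {4} → only 3 remains.
D3 = 2: row 3 has {1,3,4}; col 4 has {1,3,4}; box has {3,4} → only 2 remains.
A4 = 3: row 4 has {4}; col 1 has {1,2,4}; box has {1,4} → only 3 remains.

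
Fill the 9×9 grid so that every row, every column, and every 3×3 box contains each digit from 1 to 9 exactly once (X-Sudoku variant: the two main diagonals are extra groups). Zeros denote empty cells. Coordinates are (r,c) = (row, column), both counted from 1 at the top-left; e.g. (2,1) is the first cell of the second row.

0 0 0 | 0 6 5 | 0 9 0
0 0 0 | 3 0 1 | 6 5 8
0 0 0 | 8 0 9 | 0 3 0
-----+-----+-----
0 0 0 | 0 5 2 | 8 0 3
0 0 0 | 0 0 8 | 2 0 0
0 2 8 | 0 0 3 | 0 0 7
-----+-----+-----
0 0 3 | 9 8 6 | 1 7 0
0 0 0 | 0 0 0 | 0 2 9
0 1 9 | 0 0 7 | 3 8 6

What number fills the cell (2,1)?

(8,6) = 4: row 8 has {2,9}; col 6 has {1,2,3,5,6,7,8,9}; box has {6,7,8,9} → only 4 remains.
(8,7) = 5: row 8 has {2,4,9}; col 7 has {1,2,3,6,8}; box has {1,2,3,6,7,8,9} → only 5 remains.
(9,1) = 4: row 9 has {1,3,6,7,8,9}; col 1 has {}; box has {1,3,9}; anti-diagonal has {2,3,5} → only 4 remains.
(9,5) = 2: row 9 has {1,3,4,6,7,8,9}; col 5 has {5,6,8}; box has {4,6,7,8,9} → only 2 remains.
(1,9) = 1: row 1 has {5,6,9}; col 9 has {3,6,7,8,9}; box has {3,5,6,8,9}; anti-diagonal has {2,3,4,5} → only 1 remains.
(3,7) = 7: row 3 has {3,8,9}; col 7 has {1,2,3,5,6,8}; box has {1,3,5,6,8,9}; anti-diagonal has {1,2,3,4,5} → only 7 remains.
(5,5) = 9: row 5 has {2,8}; col 5 has {2,5,6,8}; box has {2,3,5,8}; main diagonal has {1,2,3,6}; anti-diagonal has {1,2,3,4,5,7} → only 9 remains.
(6,4) = 6: row 6 has {2,3,7,8}; col 4 has {3,8,9}; box has {2,3,5,8,9}; anti-diagonal has {1,2,3,4,5,7,9} → only 6 remains.
(7,2) = 5: row 7 has {1,3,6,7,8,9}; col 2 has {1,2}; box has {1,3,4,9} → only 5 remains.
(7,9) = 4: row 7 has {1,3,5,6,7,8,9}; col 9 has {1,3,6,7,8,9}; box has {1,2,3,5,6,7,8,9} → only 4 remains.
(8,2) = 8: row 8 has {2,4,5,9}; col 2 has {1,2,5}; box has {1,3,4,5,9}; anti-diagonal has {1,2,3,4,5,6,7,9} → only 8 remains.
(8,4) = 1: row 8 has {2,4,5,8,9}; col 4 has {3,6,8,9}; box has {2,4,6,7,8,9} → only 1 remains.
(8,5) = 3: row 8 has {1,2,4,5,8,9}; col 5 has {2,5,6,8,9}; box has {1,2,4,6,7,8,9} → only 3 remains.
(9,4) = 5: row 9 has {1,2,3,4,6,7,8,9}; col 4 has {1,3,6,8,9}; box has {1,2,3,4,6,7,8,9} → only 5 remains.
(1,7) = 4: row 1 has {1,5,6,9}; col 7 has {1,2,3,5,6,7,8}; box has {1,3,5,6,7,8,9} → only 4 remains.
(3,5) = 4: row 3 has {3,7,8,9}; col 5 has {2,3,5,6,8,9}; box has {1,3,5,6,8,9} → only 4 remains.
(3,9) = 2: row 3 has {3,4,7,8,9}; col 9 has {1,3,4,6,7,8,9}; box has {1,3,4,5,6,7,8,9} → only 2 remains.
(5,9) = 5: row 5 has {2,8,9}; col 9 has {1,2,3,4,6,7,8,9}; box has {2,3,7,8} → only 5 remains.
(6,5) = 1: row 6 has {2,3,6,7,8}; col 5 has {2,3,4,5,6,8,9}; box has {2,3,5,6,8,9} → only 1 remains.
(6,7) = 9: row 6 has {1,2,3,6,7,8}; col 7 has {1,2,3,4,5,6,7,8}; box has {2,3,5,7,8} → only 9 remains.
(6,8) = 4: row 6 has {1,2,3,6,7,8,9}; col 8 has {2,3,5,7,8,9}; box has {2,3,5,7,8,9} → only 4 remains.
(7,1) = 2: row 7 has {1,3,4,5,6,7,8,9}; col 1 has {4}; box has {1,3,4,5,8,9} → only 2 remains.
(2,5) = 7: row 2 has {1,3,5,6,8}; col 5 has {1,2,3,4,5,6,8,9}; box has {1,3,4,5,6,8,9} → only 7 remains.
(3,2) = 6: row 3 has {2,3,4,7,8,9}; col 2 has {1,2,5,8}; box has {} → only 6 remains.
(3,3) = 5: row 3 has {2,3,4,6,7,8,9}; col 3 has {3,8,9}; box has {6}; main diagonal has {1,2,3,6,9} → only 5 remains.
(6,1) = 5: row 6 has {1,2,3,4,6,7,8,9}; col 1 has {2,4}; box has {2,8} → only 5 remains.
(1,4) = 2: row 1 has {1,4,5,6,9}; col 4 has {1,3,5,6,8,9}; box has {1,3,4,5,6,7,8,9} → only 2 remains.
(2,1) = 9: row 2 has {1,3,5,6,7,8}; col 1 has {2,4,5}; box has {5,6} → only 9 remains.

9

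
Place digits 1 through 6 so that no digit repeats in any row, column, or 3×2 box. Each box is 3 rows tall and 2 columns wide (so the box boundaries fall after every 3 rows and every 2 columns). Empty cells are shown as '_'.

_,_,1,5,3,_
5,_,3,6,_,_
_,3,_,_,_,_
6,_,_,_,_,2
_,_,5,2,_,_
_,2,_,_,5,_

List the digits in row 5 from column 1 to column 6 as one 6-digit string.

R3C4 = 4 (sole candidate).
R4C3 = 4 (sole candidate).
R4C5 = 1 (sole candidate).
R6C3 = 6 (sole candidate).
R3C3 = 2 (sole candidate).
R3C5 = 6 (sole candidate).
R4C2 = 5 (sole candidate).
R4C4 = 3 (sole candidate).
R5C5 = 4: row 5 has {2,5}; col 5 has {1,3,5,6}; box has {1,2,5} → only 4 remains.
R6C4 = 1 (sole candidate).
R6C6 = 3 (sole candidate).
R1C6 = 4 (sole candidate).
R2C5 = 2 (sole candidate).
R2C6 = 1 (sole candidate).
R3C1 = 1 (sole candidate).
R3C6 = 5 (sole candidate).
R5C1 = 3: row 5 has {2,4,5}; col 1 has {1,5,6}; box has {2,5,6} → only 3 remains.
R5C2 = 1: row 5 has {2,3,4,5}; col 2 has {2,3,5}; box has {2,3,5,6} → only 1 remains.
R5C6 = 6: row 5 has {1,2,3,4,5}; col 6 has {1,2,3,4,5}; box has {1,2,3,4,5} → only 6 remains.

315246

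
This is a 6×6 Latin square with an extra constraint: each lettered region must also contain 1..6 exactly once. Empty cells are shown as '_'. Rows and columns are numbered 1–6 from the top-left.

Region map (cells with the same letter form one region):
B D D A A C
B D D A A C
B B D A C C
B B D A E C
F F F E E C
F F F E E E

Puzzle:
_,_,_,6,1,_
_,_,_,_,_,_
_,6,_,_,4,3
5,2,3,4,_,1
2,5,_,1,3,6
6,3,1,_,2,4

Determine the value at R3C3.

R1C2 = 4: row 1 has {1,6}; col 2 has {2,3,5,6}; region has {3} → only 4 remains.
R2C2 = 1: row 2 has {}; col 2 has {2,3,4,5,6}; region has {3,4} → only 1 remains.
R2C5 = 5: row 2 has {1}; col 5 has {1,2,3,4}; region has {1,4,6} → only 5 remains.
R2C6 = 2: row 2 has {1,5}; col 6 has {1,3,4,6}; region has {1,3,4,6} → only 2 remains.
R3C1 = 1: row 3 has {3,4,6}; col 1 has {2,5,6}; region has {2,5,6} → only 1 remains.
R3C4 = 2: row 3 has {1,3,4,6}; col 4 has {1,4,6}; region has {1,4,5,6} → only 2 remains.
R4C5 = 6: row 4 has {1,2,3,4,5}; col 5 has {1,2,3,4,5}; region has {1,2,3,4} → only 6 remains.
R5C3 = 4: row 5 has {1,2,3,5,6}; col 3 has {1,3}; region has {1,2,3,5,6} → only 4 remains.
R6C4 = 5: row 6 has {1,2,3,4,6}; col 4 has {1,2,4,6}; region has {1,2,3,4,6} → only 5 remains.
R1C1 = 3: row 1 has {1,4,6}; col 1 has {1,2,5,6}; region has {1,2,5,6} → only 3 remains.
R1C6 = 5: row 1 has {1,3,4,6}; col 6 has {1,2,3,4,6}; region has {1,2,3,4,6} → only 5 remains.
R2C1 = 4: row 2 has {1,2,5}; col 1 has {1,2,3,5,6}; region has {1,2,3,5,6} → only 4 remains.
R2C3 = 6: row 2 has {1,2,4,5}; col 3 has {1,3,4}; region has {1,3,4} → only 6 remains.
R2C4 = 3: row 2 has {1,2,4,5,6}; col 4 has {1,2,4,5,6}; region has {1,2,4,5,6} → only 3 remains.
R3C3 = 5: row 3 has {1,2,3,4,6}; col 3 has {1,3,4,6}; region has {1,3,4,6} → only 5 remains.

5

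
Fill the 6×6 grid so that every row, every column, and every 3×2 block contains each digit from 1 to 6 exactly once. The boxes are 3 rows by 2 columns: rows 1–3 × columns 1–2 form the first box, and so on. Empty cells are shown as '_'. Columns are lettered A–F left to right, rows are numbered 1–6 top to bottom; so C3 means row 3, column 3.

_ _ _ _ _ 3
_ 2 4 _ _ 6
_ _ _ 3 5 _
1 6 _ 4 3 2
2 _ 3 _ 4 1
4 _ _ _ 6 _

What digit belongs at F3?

4

E2 = 1: row 2 has {2,4,6}; col 5 has {3,4,5,6}; box has {3,5,6} → only 1 remains.
A3 = 6: row 3 has {3,5}; col 1 has {1,2,4}; box has {2} → only 6 remains.
F3 = 4: row 3 has {3,5,6}; col 6 has {1,2,3,6}; box has {1,3,5,6} → only 4 remains.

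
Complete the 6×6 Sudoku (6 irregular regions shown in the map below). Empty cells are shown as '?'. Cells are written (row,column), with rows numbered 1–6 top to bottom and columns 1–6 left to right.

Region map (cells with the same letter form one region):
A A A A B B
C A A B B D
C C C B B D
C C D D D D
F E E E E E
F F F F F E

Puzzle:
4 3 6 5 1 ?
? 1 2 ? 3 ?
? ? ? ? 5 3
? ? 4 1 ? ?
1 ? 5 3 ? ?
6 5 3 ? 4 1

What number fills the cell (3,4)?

(1,6) = 2: row 1 has {1,3,4,5,6}; col 6 has {1,3}; region has {1,3,5} → only 2 remains.
(2,1) = 5: row 2 has {1,2,3}; col 1 has {1,4,6}; region has {} → only 5 remains.
(2,6) = 6: row 2 has {1,2,3,5}; col 6 has {1,2,3}; region has {1,3,4} → only 6 remains.
(3,1) = 2: row 3 has {3,5}; col 1 has {1,4,5,6}; region has {5} → only 2 remains.
(3,3) = 1: row 3 has {2,3,5}; col 3 has {2,3,4,5,6}; region has {2,5} → only 1 remains.
(4,1) = 3: row 4 has {1,4}; col 1 has {1,2,4,5,6}; region has {1,2,5} → only 3 remains.
(4,2) = 6: row 4 has {1,3,4}; col 2 has {1,3,5}; region has {1,2,3,5} → only 6 remains.
(4,5) = 2: row 4 has {1,3,4,6}; col 5 has {1,3,4,5}; region has {1,3,4,6} → only 2 remains.
(4,6) = 5: row 4 has {1,2,3,4,6}; col 6 has {1,2,3,6}; region has {1,2,3,4,6} → only 5 remains.
(5,5) = 6: row 5 has {1,3,5}; col 5 has {1,2,3,4,5}; region has {1,3,5} → only 6 remains.
(5,6) = 4: row 5 has {1,3,5,6}; col 6 has {1,2,3,5,6}; region has {1,3,5,6} → only 4 remains.
(6,4) = 2: row 6 has {1,3,4,5,6}; col 4 has {1,3,5}; region has {1,3,4,5,6} → only 2 remains.
(2,4) = 4: row 2 has {1,2,3,5,6}; col 4 has {1,2,3,5}; region has {1,2,3,5} → only 4 remains.
(3,2) = 4: row 3 has {1,2,3,5}; col 2 has {1,3,5,6}; region has {1,2,3,5,6} → only 4 remains.
(3,4) = 6: row 3 has {1,2,3,4,5}; col 4 has {1,2,3,4,5}; region has {1,2,3,4,5} → only 6 remains.

6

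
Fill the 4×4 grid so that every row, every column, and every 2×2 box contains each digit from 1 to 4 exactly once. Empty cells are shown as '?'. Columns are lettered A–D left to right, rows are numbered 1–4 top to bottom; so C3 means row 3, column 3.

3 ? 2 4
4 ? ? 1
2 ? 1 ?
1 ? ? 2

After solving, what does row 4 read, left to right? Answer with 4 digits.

B1 = 1 (sole candidate).
B2 = 2 (sole candidate).
C2 = 3 (sole candidate).
D3 = 3 (sole candidate).
C4 = 4: row 4 has {1,2}; col 3 has {1,2,3}; box has {1,2,3} → only 4 remains.
B3 = 4 (sole candidate).
B4 = 3: row 4 has {1,2,4}; col 2 has {1,2,4}; box has {1,2,4} → only 3 remains.

1342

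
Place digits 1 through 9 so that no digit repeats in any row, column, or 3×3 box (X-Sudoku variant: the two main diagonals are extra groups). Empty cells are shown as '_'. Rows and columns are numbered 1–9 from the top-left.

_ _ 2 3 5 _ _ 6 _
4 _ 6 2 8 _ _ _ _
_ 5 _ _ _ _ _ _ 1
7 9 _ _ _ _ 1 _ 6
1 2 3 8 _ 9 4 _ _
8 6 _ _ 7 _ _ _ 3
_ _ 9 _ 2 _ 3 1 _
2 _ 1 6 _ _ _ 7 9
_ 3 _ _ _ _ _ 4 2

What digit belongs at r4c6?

2

r1c1 = 9: row 1 has {2,3,5,6}; col 1 has {1,2,4,7,8}; box has {2,4,5,6}; main diagonal has {2,3,7} → only 9 remains.
r2c2 = 1: row 2 has {2,4,6,8}; col 2 has {2,3,5,6,9}; box has {2,4,5,6,9}; main diagonal has {2,3,7,9} → only 1 remains.
r2c6 = 7: row 2 has {1,2,4,6,8}; col 6 has {9}; box has {2,3,5,8} → only 7 remains.
r2c9 = 5: row 2 has {1,2,4,6,7,8}; col 9 has {1,2,3,6,9}; box has {1,6} → only 5 remains.
r3c1 = 3: row 3 has {1,5}; col 1 has {1,2,4,7,8,9}; box has {1,2,4,5,6,9} → only 3 remains.
r3c3 = 8: row 3 has {1,3,5}; col 3 has {1,2,3,6,9}; box has {1,2,3,4,5,6,9}; main diagonal has {1,2,3,7,9} → only 8 remains.
r5c5 = 6: row 5 has {1,2,3,4,8,9}; col 5 has {2,5,7,8}; box has {7,8,9}; main diagonal has {1,2,3,7,8,9}; anti-diagonal has {9} → only 6 remains.
r5c8 = 5: row 5 has {1,2,3,4,6,8,9}; col 8 has {1,4,6,7}; box has {1,3,4,6} → only 5 remains.
r5c9 = 7: row 5 has {1,2,3,4,5,6,8,9}; col 9 has {1,2,3,5,6,9}; box has {1,3,4,5,6} → only 7 remains.
r7c9 = 8: row 7 has {1,2,3,9}; col 9 has {1,2,3,5,6,7,9}; box has {1,2,3,4,7,9} → only 8 remains.
r8c7 = 5: row 8 has {1,2,6,7,9}; col 7 has {1,3,4}; box has {1,2,3,4,7,8,9} → only 5 remains.
r9c1 = 5: row 9 has {2,3,4}; col 1 has {1,2,3,4,7,8,9}; box has {1,2,3,9}; anti-diagonal has {6,9} → only 5 remains.
r9c3 = 7: row 9 has {2,3,4,5}; col 3 has {1,2,3,6,8,9}; box has {1,2,3,5,9} → only 7 remains.
r9c7 = 6: row 9 has {2,3,4,5,7}; col 7 has {1,3,4,5}; box has {1,2,3,4,5,7,8,9} → only 6 remains.
r1c2 = 7: row 1 has {2,3,5,6,9}; col 2 has {1,2,3,5,6,9}; box has {1,2,3,4,5,6,8,9} → only 7 remains.
r1c7 = 8: row 1 has {2,3,5,6,7,9}; col 7 has {1,3,4,5,6}; box has {1,5,6} → only 8 remains.
r1c9 = 4: row 1 has {2,3,5,6,7,8,9}; col 9 has {1,2,3,5,6,7,8,9}; box has {1,5,6,8}; anti-diagonal has {5,6,9} → only 4 remains.
r2c7 = 9: row 2 has {1,2,4,5,6,7,8}; col 7 has {1,3,4,5,6,8}; box has {1,4,5,6,8} → only 9 remains.
r2c8 = 3: row 2 has {1,2,4,5,6,7,8,9}; col 8 has {1,4,5,6,7}; box has {1,4,5,6,8,9}; anti-diagonal has {4,5,6,9} → only 3 remains.
r3c8 = 2: row 3 has {1,3,5,8}; col 8 has {1,3,4,5,6,7}; box has {1,3,4,5,6,8,9} → only 2 remains.
r4c6 = 2: row 4 has {1,6,7,9}; col 6 has {7,9}; box has {6,7,8,9}; anti-diagonal has {3,4,5,6,9} → only 2 remains.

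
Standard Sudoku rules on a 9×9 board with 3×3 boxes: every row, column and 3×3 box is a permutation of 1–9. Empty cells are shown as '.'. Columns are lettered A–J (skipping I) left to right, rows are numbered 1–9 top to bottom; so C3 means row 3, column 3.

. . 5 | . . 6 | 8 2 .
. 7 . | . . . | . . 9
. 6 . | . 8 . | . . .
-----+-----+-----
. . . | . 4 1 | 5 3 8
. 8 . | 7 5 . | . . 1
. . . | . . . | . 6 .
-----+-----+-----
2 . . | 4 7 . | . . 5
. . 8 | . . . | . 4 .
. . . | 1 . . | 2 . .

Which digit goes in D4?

H5 = 9: row 5 has {1,5,7,8}; col 8 has {2,3,4,6}; box has {1,3,5,6,8} → only 9 remains.
G5 = 4: row 5 has {1,5,7,8,9}; col 7 has {2,5,8}; box has {1,3,5,6,8,9} → only 4 remains.
G6 = 7: row 6 has {6}; col 7 has {2,4,5,8}; box has {1,3,4,5,6,8,9} → only 7 remains.
J6 = 2: row 6 has {6,7}; col 9 has {1,5,8,9}; box has {1,3,4,5,6,7,8,9} → only 2 remains.
J1 = 7: in row 1, 7 can only go here (every other open cell in that row sees a 7).
G2 = 6: in row 2, 6 can only go here (every other open cell in that row sees a 6).
A2 = 8: in row 2, 8 can only go here (every other open cell in that row sees an 8).
F3 = 7: in row 3, 7 can only go here (every other open cell in that row sees a 7).
C7 = 6: in row 7, 6 can only go here (every other open cell in that row sees a 6).
A5 = 6: in row 5, 6 can only go here (every other open cell in that row sees a 6).
D4 = 6: in row 4, 6 can only go here (every other open cell in that row sees a 6).

6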